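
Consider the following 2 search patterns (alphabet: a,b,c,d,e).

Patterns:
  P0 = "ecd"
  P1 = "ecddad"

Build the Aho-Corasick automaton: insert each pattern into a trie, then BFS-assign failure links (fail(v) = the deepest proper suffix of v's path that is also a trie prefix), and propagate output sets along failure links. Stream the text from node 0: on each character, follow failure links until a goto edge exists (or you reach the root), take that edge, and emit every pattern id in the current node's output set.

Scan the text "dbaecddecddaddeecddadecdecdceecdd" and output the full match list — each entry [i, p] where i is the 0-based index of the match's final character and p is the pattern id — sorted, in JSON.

Construct AC machine:
Trie nodes:
  0='ε' goto e→1
  1='e' goto c→2
  2='ec' goto d→3
  3='ecd' goto d→4  ←P0
  4='ecdd' goto a→5
  5='ecdda' goto d→6
  6='ecddad' goto ·  ←P1

BFS fail/out derivation:
  n1('e'): parent n0 fail=0; on 'e' 0 → fail=0;  out ∅∪∅=∅
  n2('ec'): parent n1 fail=0; on 'c' 0 → fail=0;  out ∅∪∅=∅
  n3('ecd'): parent n2 fail=0; on 'd' 0 → fail=0;  out {0}∪∅={0}
  n4('ecdd'): parent n3 fail=0; on 'd' 0 → fail=0;  out ∅∪∅=∅
  n5('ecdda'): parent n4 fail=0; on 'a' 0 → fail=0;  out ∅∪∅=∅
  n6('ecddad'): parent n5 fail=0; on 'd' 0 → fail=0;  out {1}∪∅={1}

Run:
[0] read 'd'  n0⇒n0
[1] read 'b'  n0⇒n0
[2] read 'a'  n0⇒n0
[3] read 'e'  n0⇒n1
[4] read 'c'  n1⇒n2
[5] read 'd'  n2⇒n3  emit P0@[3:5]
[6] read 'd'  n3⇒n4
[7] read 'e'  n4⇒n1 (fail-walked)
[8] read 'c'  n1⇒n2
[9] read 'd'  n2⇒n3  emit P0@[7:9]
[10] read 'd'  n3⇒n4
[11] read 'a'  n4⇒n5
[12] read 'd'  n5⇒n6  emit P1@[7:12]
[13] read 'd'  n6⇒n0 (fail-walked)
[14] read 'e'  n0⇒n1
[15] read 'e'  n1⇒n1 (fail-walked)
[16] read 'c'  n1⇒n2
[17] read 'd'  n2⇒n3  emit P0@[15:17]
[18] read 'd'  n3⇒n4
[19] read 'a'  n4⇒n5
[20] read 'd'  n5⇒n6  emit P1@[15:20]
[21] read 'e'  n6⇒n1 (fail-walked)
[22] read 'c'  n1⇒n2
[23] read 'd'  n2⇒n3  emit P0@[21:23]
[24] read 'e'  n3⇒n1 (fail-walked)
[25] read 'c'  n1⇒n2
[26] read 'd'  n2⇒n3  emit P0@[24:26]
[27] read 'c'  n3⇒n0 (fail-walked)
[28] read 'e'  n0⇒n1
[29] read 'e'  n1⇒n1 (fail-walked)
[30] read 'c'  n1⇒n2
[31] read 'd'  n2⇒n3  emit P0@[29:31]
[32] read 'd'  n3⇒n4

All matches (sorted): [[5,0],[9,0],[12,1],[17,0],[20,1],[23,0],[26,0],[31,0]]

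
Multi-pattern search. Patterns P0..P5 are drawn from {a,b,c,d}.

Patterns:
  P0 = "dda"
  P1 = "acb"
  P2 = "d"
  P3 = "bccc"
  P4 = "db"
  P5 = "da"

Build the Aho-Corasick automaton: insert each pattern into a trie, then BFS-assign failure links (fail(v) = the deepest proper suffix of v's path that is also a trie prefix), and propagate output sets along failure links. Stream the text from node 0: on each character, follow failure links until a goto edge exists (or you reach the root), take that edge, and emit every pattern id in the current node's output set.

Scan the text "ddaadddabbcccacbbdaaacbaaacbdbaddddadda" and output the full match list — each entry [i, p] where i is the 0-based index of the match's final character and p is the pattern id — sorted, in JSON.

Construct AC machine:
Trie (insert patterns):
  0='ε' goto a→4 b→7 d→1
  1='d' goto a→12 b→11 d→2  ←P2
  2='dd' goto a→3
  3='dda' goto ·  ←P0
  4='a' goto c→5
  5='ac' goto b→6
  6='acb' goto ·  ←P1
  7='b' goto c→8
  8='bc' goto c→9
  9='bcc' goto c→10
  10='bccc' goto ·  ←P3
  11='db' goto ·  ←P4
  12='da' goto ·  ←P5

BFS fail/out derivation:
  fail(1) 'd': from fail(0)=0 chase 'd': 0 ⇒ 0;  out={2}∪out(0)={2}
  fail(4) 'a': from fail(0)=0 chase 'a': 0 ⇒ 0;  out=∅∪out(0)=∅
  fail(7) 'b': from fail(0)=0 chase 'b': 0 ⇒ 0;  out=∅∪out(0)=∅
  fail(2) 'dd': from fail(1)=0 chase 'd': 0 ⇒ 1;  out=∅∪out(1)={2}
  fail(5) 'ac': from fail(4)=0 chase 'c': 0 ⇒ 0;  out=∅∪out(0)=∅
  fail(8) 'bc': from fail(7)=0 chase 'c': 0 ⇒ 0;  out=∅∪out(0)=∅
  fail(11) 'db': from fail(1)=0 chase 'b': 0 ⇒ 7;  out={4}∪out(7)={4}
  fail(12) 'da': from fail(1)=0 chase 'a': 0 ⇒ 4;  out={5}∪out(4)={5}
  fail(3) 'dda': from fail(2)=1 chase 'a': 1 ⇒ 12;  out={0}∪out(12)={0,5}
  fail(6) 'acb': from fail(5)=0 chase 'b': 0 ⇒ 7;  out={1}∪out(7)={1}
  fail(9) 'bcc': from fail(8)=0 chase 'c': 0 ⇒ 0;  out=∅∪out(0)=∅
  fail(10) 'bccc': from fail(9)=0 chase 'c': 0 ⇒ 0;  out={3}∪out(0)={3}

Text stream:
i=0 'd': node 0→1  → match P2@[0:0]
i=1 'd': node 1→2  → match P2@[1:1]
i=2 'a': node 2→3  → match P0@[0:2],P5@[1:2]
i=3 'a': node 3→4 (fail-walked)
i=4 'd': node 4→1 (fail-walked)  → match P2@[4:4]
i=5 'd': node 1→2  → match P2@[5:5]
i=6 'd': node 2→2 (fail-walked)  → match P2@[6:6]
i=7 'a': node 2→3  → match P0@[5:7],P5@[6:7]
i=8 'b': node 3→7 (fail-walked)
i=9 'b': node 7→7 (fail-walked)
i=10 'c': node 7→8
i=11 'c': node 8→9
i=12 'c': node 9→10  → match P3@[9:12]
i=13 'a': node 10→4 (fail-walked)
i=14 'c': node 4→5
i=15 'b': node 5→6  → match P1@[13:15]
i=16 'b': node 6→7 (fail-walked)
i=17 'd': node 7→1 (fail-walked)  → match P2@[17:17]
i=18 'a': node 1→12  → match P5@[17:18]
i=19 'a': node 12→4 (fail-walked)
i=20 'a': node 4→4 (fail-walked)
i=21 'c': node 4→5
i=22 'b': node 5→6  → match P1@[20:22]
i=23 'a': node 6→4 (fail-walked)
i=24 'a': node 4→4 (fail-walked)
i=25 'a': node 4→4 (fail-walked)
i=26 'c': node 4→5
i=27 'b': node 5→6  → match P1@[25:27]
i=28 'd': node 6→1 (fail-walked)  → match P2@[28:28]
i=29 'b': node 1→11  → match P4@[28:29]
i=30 'a': node 11→4 (fail-walked)
i=31 'd': node 4→1 (fail-walked)  → match P2@[31:31]
i=32 'd': node 1→2  → match P2@[32:32]
i=33 'd': node 2→2 (fail-walked)  → match P2@[33:33]
i=34 'd': node 2→2 (fail-walked)  → match P2@[34:34]
i=35 'a': node 2→3  → match P0@[33:35],P5@[34:35]
i=36 'd': node 3→1 (fail-walked)  → match P2@[36:36]
i=37 'd': node 1→2  → match P2@[37:37]
i=38 'a': node 2→3  → match P0@[36:38],P5@[37:38]

All matches (sorted): [[0,2],[1,2],[2,0],[2,5],[4,2],[5,2],[6,2],[7,0],[7,5],[12,3],[15,1],[17,2],[18,5],[22,1],[27,1],[28,2],[29,4],[31,2],[32,2],[33,2],[34,2],[35,0],[35,5],[36,2],[37,2],[38,0],[38,5]]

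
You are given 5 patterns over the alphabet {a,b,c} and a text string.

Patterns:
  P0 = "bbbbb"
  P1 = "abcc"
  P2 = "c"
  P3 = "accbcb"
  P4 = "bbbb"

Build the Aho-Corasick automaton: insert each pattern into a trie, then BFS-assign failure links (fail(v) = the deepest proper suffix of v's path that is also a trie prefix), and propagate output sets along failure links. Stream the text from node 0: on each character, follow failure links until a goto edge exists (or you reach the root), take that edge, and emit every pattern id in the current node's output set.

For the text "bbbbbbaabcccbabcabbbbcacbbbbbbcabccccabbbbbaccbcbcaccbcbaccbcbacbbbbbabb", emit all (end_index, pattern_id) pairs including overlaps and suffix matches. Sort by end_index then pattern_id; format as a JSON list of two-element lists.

Build:
Trie (insert patterns):
  n0 'ε': a→6 b→1 c→10
  n1 'b': b→2
  n2 'bb': b→3
  n3 'bbb': b→4
  n4 'bbbb': b→5  ←P4
  n5 'bbbbb': ·  ←P0
  n6 'a': b→7 c→11
  n7 'ab': c→8
  n8 'abc': c→9
  n9 'abcc': ·  ←P1
  n10 'c': ·  ←P2
  n11 'ac': c→12
  n12 'acc': b→13
  n13 'accb': c→14
  n14 'accbc': b→15
  n15 'accbcb': ·  ←P3

Failure links (BFS by depth):
  n1('b'): parent n0 fail=0; on 'b' 0 → fail=0;  out ∅∪∅=∅
  n6('a'): parent n0 fail=0; on 'a' 0 → fail=0;  out ∅∪∅=∅
  n10('c'): parent n0 fail=0; on 'c' 0 → fail=0;  out {2}∪∅={2}
  n2('bb'): parent n1 fail=0; on 'b' 0 → fail=1;  out ∅∪∅=∅
  n7('ab'): parent n6 fail=0; on 'b' 0 → fail=1;  out ∅∪∅=∅
  n11('ac'): parent n6 fail=0; on 'c' 0 → fail=10;  out ∅∪{2}={2}
  n3('bbb'): parent n2 fail=1; on 'b' 1 → fail=2;  out ∅∪∅=∅
  n8('abc'): parent n7 fail=1; on 'c' 1→0 → fail=10;  out ∅∪{2}={2}
  n12('acc'): parent n11 fail=10; on 'c' 10→0 → fail=10;  out ∅∪{2}={2}
  n4('bbbb'): parent n3 fail=2; on 'b' 2 → fail=3;  out {4}∪∅={4}
  n9('abcc'): parent n8 fail=10; on 'c' 10→0 → fail=10;  out {1}∪{2}={1,2}
  n13('accb'): parent n12 fail=10; on 'b' 10→0 → fail=1;  out ∅∪∅=∅
  n5('bbbbb'): parent n4 fail=3; on 'b' 3 → fail=4;  out {0}∪{4}={0,4}
  n14('accbc'): parent n13 fail=1; on 'c' 1→0 → fail=10;  out ∅∪{2}={2}
  n15('accbcb'): parent n14 fail=10; on 'b' 10→0 → fail=1;  out {3}∪∅={3}

Run:
i=0 'b': node 0→1
i=1 'b': node 1→2
i=2 'b': node 2→3
i=3 'b': node 3→4  emit P4@[0:3]
i=4 'b': node 4→5  emit P0@[0:4],P4@[1:4]
i=5 'b': node 5→5 (fail-walked)  emit P0@[1:5],P4@[2:5]
i=6 'a': node 5→6 (fail-walked)
i=7 'a': node 6→6 (fail-walked)
i=8 'b': node 6→7
i=9 'c': node 7→8  emit P2@[9:9]
i=10 'c': node 8→9  emit P1@[7:10],P2@[10:10]
i=11 'c': node 9→10 (fail-walked)  emit P2@[11:11]
i=12 'b': node 10→1 (fail-walked)
i=13 'a': node 1→6 (fail-walked)
i=14 'b': node 6→7
i=15 'c': node 7→8  emit P2@[15:15]
i=16 'a': node 8→6 (fail-walked)
i=17 'b': node 6→7
i=18 'b': node 7→2 (fail-walked)
i=19 'b': node 2→3
i=20 'b': node 3→4  emit P4@[17:20]
i=21 'c': node 4→10 (fail-walked)  emit P2@[21:21]
i=22 'a': node 10→6 (fail-walked)
i=23 'c': node 6→11  emit P2@[23:23]
i=24 'b': node 11→1 (fail-walked)
i=25 'b': node 1→2
i=26 'b': node 2→3
i=27 'b': node 3→4  emit P4@[24:27]
i=28 'b': node 4→5  emit P0@[24:28],P4@[25:28]
i=29 'b': node 5→5 (fail-walked)  emit P0@[25:29],P4@[26:29]
i=30 'c': node 5→10 (fail-walked)  emit P2@[30:30]
i=31 'a': node 10→6 (fail-walked)
i=32 'b': node 6→7
i=33 'c': node 7→8  emit P2@[33:33]
i=34 'c': node 8→9  emit P1@[31:34],P2@[34:34]
i=35 'c': node 9→10 (fail-walked)  emit P2@[35:35]
i=36 'c': node 10→10 (fail-walked)  emit P2@[36:36]
i=37 'a': node 10→6 (fail-walked)
i=38 'b': node 6→7
i=39 'b': node 7→2 (fail-walked)
i=40 'b': node 2→3
i=41 'b': node 3→4  emit P4@[38:41]
i=42 'b': node 4→5  emit P0@[38:42],P4@[39:42]
i=43 'a': node 5→6 (fail-walked)
i=44 'c': node 6→11  emit P2@[44:44]
i=45 'c': node 11→12  emit P2@[45:45]
i=46 'b': node 12→13
i=47 'c': node 13→14  emit P2@[47:47]
i=48 'b': node 14→15  emit P3@[43:48]
i=49 'c': node 15→10 (fail-walked)  emit P2@[49:49]
i=50 'a': node 10→6 (fail-walked)
i=51 'c': node 6→11  emit P2@[51:51]
i=52 'c': node 11→12  emit P2@[52:52]
i=53 'b': node 12→13
i=54 'c': node 13→14  emit P2@[54:54]
i=55 'b': node 14→15  emit P3@[50:55]
i=56 'a': node 15→6 (fail-walked)
i=57 'c': node 6→11  emit P2@[57:57]
i=58 'c': node 11→12  emit P2@[58:58]
i=59 'b': node 12→13
i=60 'c': node 13→14  emit P2@[60:60]
i=61 'b': node 14→15  emit P3@[56:61]
i=62 'a': node 15→6 (fail-walked)
i=63 'c': node 6→11  emit P2@[63:63]
i=64 'b': node 11→1 (fail-walked)
i=65 'b': node 1→2
i=66 'b': node 2→3
i=67 'b': node 3→4  emit P4@[64:67]
i=68 'b': node 4→5  emit P0@[64:68],P4@[65:68]
i=69 'a': node 5→6 (fail-walked)
i=70 'b': node 6→7
i=71 'b': node 7→2 (fail-walked)

All matches (sorted): [[3,4],[4,0],[4,4],[5,0],[5,4],[9,2],[10,1],[10,2],[11,2],[15,2],[20,4],[21,2],[23,2],[27,4],[28,0],[28,4],[29,0],[29,4],[30,2],[33,2],[34,1],[34,2],[35,2],[36,2],[41,4],[42,0],[42,4],[44,2],[45,2],[47,2],[48,3],[49,2],[51,2],[52,2],[54,2],[55,3],[57,2],[58,2],[60,2],[61,3],[63,2],[67,4],[68,0],[68,4]]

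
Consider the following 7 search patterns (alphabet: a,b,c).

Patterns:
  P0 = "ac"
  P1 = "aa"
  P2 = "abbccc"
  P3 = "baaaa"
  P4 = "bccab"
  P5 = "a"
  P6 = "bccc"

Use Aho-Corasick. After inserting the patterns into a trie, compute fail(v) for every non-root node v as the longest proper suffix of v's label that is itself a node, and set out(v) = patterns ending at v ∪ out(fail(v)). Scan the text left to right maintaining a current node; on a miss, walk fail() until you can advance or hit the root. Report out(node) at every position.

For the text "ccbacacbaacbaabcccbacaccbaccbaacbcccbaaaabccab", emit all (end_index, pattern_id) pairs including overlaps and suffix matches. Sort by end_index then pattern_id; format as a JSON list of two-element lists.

Construct AC machine:
Trie (insert patterns):
  0='ε' goto a→1 b→9
  1='a' goto a→3 b→4 c→2  [P5 ends]
  2='ac' goto ·  [P0 ends]
  3='aa' goto ·  [P1 ends]
  4='ab' goto b→5
  5='abb' goto c→6
  6='abbc' goto c→7
  7='abbcc' goto c→8
  8='abbccc' goto ·  [P2 ends]
  9='b' goto a→10 c→14
  10='ba' goto a→11
  11='baa' goto a→12
  12='baaa' goto a→13
  13='baaaa' goto ·  [P3 ends]
  14='bc' goto c→15
  15='bcc' goto a→16 c→18
  16='bcca' goto b→17
  17='bccab' goto ·  [P4 ends]
  18='bccc' goto ·  [P6 ends]

Failure links (BFS by depth):
  n1('a'): parent n0 fail=0; on 'a' 0 → fail=0;  out {5}∪∅={5}
  n9('b'): parent n0 fail=0; on 'b' 0 → fail=0;  out ∅∪∅=∅
  n2('ac'): parent n1 fail=0; on 'c' 0 → fail=0;  out {0}∪∅={0}
  n3('aa'): parent n1 fail=0; on 'a' 0 → fail=1;  out {1}∪{5}={1,5}
  n4('ab'): parent n1 fail=0; on 'b' 0 → fail=9;  out ∅∪∅=∅
  n10('ba'): parent n9 fail=0; on 'a' 0 → fail=1;  out ∅∪{5}={5}
  n14('bc'): parent n9 fail=0; on 'c' 0 → fail=0;  out ∅∪∅=∅
  n5('abb'): parent n4 fail=9; on 'b' 9→0 → fail=9;  out ∅∪∅=∅
  n11('baa'): parent n10 fail=1; on 'a' 1 → fail=3;  out ∅∪{1,5}={1,5}
  n15('bcc'): parent n14 fail=0; on 'c' 0 → fail=0;  out ∅∪∅=∅
  n6('abbc'): parent n5 fail=9; on 'c' 9 → fail=14;  out ∅∪∅=∅
  n12('baaa'): parent n11 fail=3; on 'a' 3→1 → fail=3;  out ∅∪{1,5}={1,5}
  n16('bcca'): parent n15 fail=0; on 'a' 0 → fail=1;  out ∅∪{5}={5}
  n18('bccc'): parent n15 fail=0; on 'c' 0 → fail=0;  out {6}∪∅={6}
  n7('abbcc'): parent n6 fail=14; on 'c' 14 → fail=15;  out ∅∪∅=∅
  n13('baaaa'): parent n12 fail=3; on 'a' 3→1 → fail=3;  out {3}∪{1,5}={1,3,5}
  n17('bccab'): parent n16 fail=1; on 'b' 1 → fail=4;  out {4}∪∅={4}
  n8('abbccc'): parent n7 fail=15; on 'c' 15 → fail=18;  out {2}∪{6}={2,6}

Text stream:
pos 0 'c': at 0
pos 1 'c': at 0
pos 2 'b': at 9
pos 3 'a': at 10  ** P5@[3:3]
pos 4 'c': at 2 (via fail)  ** P0@[3:4]
pos 5 'a': at 1 (via fail)  ** P5@[5:5]
pos 6 'c': at 2  ** P0@[5:6]
pos 7 'b': at 9 (via fail)
pos 8 'a': at 10  ** P5@[8:8]
pos 9 'a': at 11  ** P1@[8:9],P5@[9:9]
pos 10 'c': at 2 (via fail)  ** P0@[9:10]
pos 11 'b': at 9 (via fail)
pos 12 'a': at 10  ** P5@[12:12]
pos 13 'a': at 11  ** P1@[12:13],P5@[13:13]
pos 14 'b': at 4 (via fail)
pos 15 'c': at 14 (via fail)
pos 16 'c': at 15
pos 17 'c': at 18  ** P6@[14:17]
pos 18 'b': at 9 (via fail)
pos 19 'a': at 10  ** P5@[19:19]
pos 20 'c': at 2 (via fail)  ** P0@[19:20]
pos 21 'a': at 1 (via fail)  ** P5@[21:21]
pos 22 'c': at 2  ** P0@[21:22]
pos 23 'c': at 0 (via fail)
pos 24 'b': at 9
pos 25 'a': at 10  ** P5@[25:25]
pos 26 'c': at 2 (via fail)  ** P0@[25:26]
pos 27 'c': at 0 (via fail)
pos 28 'b': at 9
pos 29 'a': at 10  ** P5@[29:29]
pos 30 'a': at 11  ** P1@[29:30],P5@[30:30]
pos 31 'c': at 2 (via fail)  ** P0@[30:31]
pos 32 'b': at 9 (via fail)
pos 33 'c': at 14
pos 34 'c': at 15
pos 35 'c': at 18  ** P6@[32:35]
pos 36 'b': at 9 (via fail)
pos 37 'a': at 10  ** P5@[37:37]
pos 38 'a': at 11  ** P1@[37:38],P5@[38:38]
pos 39 'a': at 12  ** P1@[38:39],P5@[39:39]
pos 40 'a': at 13  ** P1@[39:40],P3@[36:40],P5@[40:40]
pos 41 'b': at 4 (via fail)
pos 42 'c': at 14 (via fail)
pos 43 'c': at 15
pos 44 'a': at 16  ** P5@[44:44]
pos 45 'b': at 17  ** P4@[41:45]

Matches: [[3,5],[4,0],[5,5],[6,0],[8,5],[9,1],[9,5],[10,0],[12,5],[13,1],[13,5],[17,6],[19,5],[20,0],[21,5],[22,0],[25,5],[26,0],[29,5],[30,1],[30,5],[31,0],[35,6],[37,5],[38,1],[38,5],[39,1],[39,5],[40,1],[40,3],[40,5],[44,5],[45,4]]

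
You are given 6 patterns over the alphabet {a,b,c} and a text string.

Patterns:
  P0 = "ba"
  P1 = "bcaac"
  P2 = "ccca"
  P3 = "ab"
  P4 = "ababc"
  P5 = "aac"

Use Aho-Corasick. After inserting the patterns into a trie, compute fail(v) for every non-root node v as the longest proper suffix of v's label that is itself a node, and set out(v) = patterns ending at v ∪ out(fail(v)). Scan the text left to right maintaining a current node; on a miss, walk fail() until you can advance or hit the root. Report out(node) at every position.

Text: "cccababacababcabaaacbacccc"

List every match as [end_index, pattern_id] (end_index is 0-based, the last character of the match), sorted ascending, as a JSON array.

Build:
Trie nodes:
  0='ε' goto a→11 b→1 c→7
  1='b' goto a→2 c→3
  2='ba' goto ·  ←P0
  3='bc' goto a→4
  4='bca' goto a→5
  5='bcaa' goto c→6
  6='bcaac' goto ·  ←P1
  7='c' goto c→8
  8='cc' goto c→9
  9='ccc' goto a→10
  10='ccca' goto ·  ←P2
  11='a' goto a→16 b→12
  12='ab' goto a→13  ←P3
  13='aba' goto b→14
  14='abab' goto c→15
  15='ababc' goto ·  ←P4
  16='aa' goto c→17
  17='aac' goto ·  ←P5

Failure links (BFS by depth):
  n1('b'): parent n0 fail=0; on 'b' 0 → fail=0;  out ∅∪∅=∅
  n7('c'): parent n0 fail=0; on 'c' 0 → fail=0;  out ∅∪∅=∅
  n11('a'): parent n0 fail=0; on 'a' 0 → fail=0;  out ∅∪∅=∅
  n2('ba'): parent n1 fail=0; on 'a' 0 → fail=11;  out {0}∪∅={0}
  n3('bc'): parent n1 fail=0; on 'c' 0 → fail=7;  out ∅∪∅=∅
  n8('cc'): parent n7 fail=0; on 'c' 0 → fail=7;  out ∅∪∅=∅
  n12('ab'): parent n11 fail=0; on 'b' 0 → fail=1;  out {3}∪∅={3}
  n16('aa'): parent n11 fail=0; on 'a' 0 → fail=11;  out ∅∪∅=∅
  n4('bca'): parent n3 fail=7; on 'a' 7→0 → fail=11;  out ∅∪∅=∅
  n9('ccc'): parent n8 fail=7; on 'c' 7 → fail=8;  out ∅∪∅=∅
  n13('aba'): parent n12 fail=1; on 'a' 1 → fail=2;  out ∅∪{0}={0}
  n17('aac'): parent n16 fail=11; on 'c' 11→0 → fail=7;  out {5}∪∅={5}
  n5('bcaa'): parent n4 fail=11; on 'a' 11 → fail=16;  out ∅∪∅=∅
  n10('ccca'): parent n9 fail=8; on 'a' 8→7→0 → fail=11;  out {2}∪∅={2}
  n14('abab'): parent n13 fail=2; on 'b' 2→11 → fail=12;  out ∅∪{3}={3}
  n6('bcaac'): parent n5 fail=16; on 'c' 16 → fail=17;  out {1}∪{5}={1,5}
  n15('ababc'): parent n14 fail=12; on 'c' 12→1 → fail=3;  out {4}∪∅={4}

Text stream:
[0] read 'c'  n0⇒n7
[1] read 'c'  n7⇒n8
[2] read 'c'  n8⇒n9
[3] read 'a'  n9⇒n10  ** P2@[0:3]
[4] read 'b'  n10⇒n12 (via fail)  ** P3@[3:4]
[5] read 'a'  n12⇒n13  ** P0@[4:5]
[6] read 'b'  n13⇒n14  ** P3@[5:6]
[7] read 'a'  n14⇒n13 (via fail)  ** P0@[6:7]
[8] read 'c'  n13⇒n7 (via fail)
[9] read 'a'  n7⇒n11 (via fail)
[10] read 'b'  n11⇒n12  ** P3@[9:10]
[11] read 'a'  n12⇒n13  ** P0@[10:11]
[12] read 'b'  n13⇒n14  ** P3@[11:12]
[13] read 'c'  n14⇒n15  ** P4@[9:13]
[14] read 'a'  n15⇒n4 (via fail)
[15] read 'b'  n4⇒n12 (via fail)  ** P3@[14:15]
[16] read 'a'  n12⇒n13  ** P0@[15:16]
[17] read 'a'  n13⇒n16 (via fail)
[18] read 'a'  n16⇒n16 (via fail)
[19] read 'c'  n16⇒n17  ** P5@[17:19]
[20] read 'b'  n17⇒n1 (via fail)
[21] read 'a'  n1⇒n2  ** P0@[20:21]
[22] read 'c'  n2⇒n7 (via fail)
[23] read 'c'  n7⇒n8
[24] read 'c'  n8⇒n9
[25] read 'c'  n9⇒n9 (via fail)

Matches: [[3,2],[4,3],[5,0],[6,3],[7,0],[10,3],[11,0],[12,3],[13,4],[15,3],[16,0],[19,5],[21,0]]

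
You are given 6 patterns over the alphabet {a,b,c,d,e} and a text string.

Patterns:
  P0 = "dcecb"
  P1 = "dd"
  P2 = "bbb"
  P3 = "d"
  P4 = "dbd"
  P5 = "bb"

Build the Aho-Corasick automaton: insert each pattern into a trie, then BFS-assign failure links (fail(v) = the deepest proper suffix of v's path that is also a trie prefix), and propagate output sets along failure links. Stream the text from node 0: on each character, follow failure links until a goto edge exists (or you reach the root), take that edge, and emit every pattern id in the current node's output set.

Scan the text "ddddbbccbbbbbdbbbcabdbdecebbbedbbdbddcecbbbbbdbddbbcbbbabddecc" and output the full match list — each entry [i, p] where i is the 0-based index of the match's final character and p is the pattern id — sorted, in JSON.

Construct AC machine:
Trie (insert patterns):
  n0 'ε': b→7 d→1
  n1 'd': b→10 c→2 d→6  [P3 ends]
  n2 'dc': e→3
  n3 'dce': c→4
  n4 'dcec': b→5
  n5 'dcecb': ·  [P0 ends]
  n6 'dd': ·  [P1 ends]
  n7 'b': b→8
  n8 'bb': b→9  [P5 ends]
  n9 'bbb': ·  [P2 ends]
  n10 'db': d→11
  n11 'dbd': ·  [P4 ends]

Failure links (BFS by depth):
  fail(1) 'd': from fail(0)=0 chase 'd': 0 ⇒ 0;  out={3}∪out(0)={3}
  fail(7) 'b': from fail(0)=0 chase 'b': 0 ⇒ 0;  out=∅∪out(0)=∅
  fail(2) 'dc': from fail(1)=0 chase 'c': 0 ⇒ 0;  out=∅∪out(0)=∅
  fail(6) 'dd': from fail(1)=0 chase 'd': 0 ⇒ 1;  out={1}∪out(1)={1,3}
  fail(8) 'bb': from fail(7)=0 chase 'b': 0 ⇒ 7;  out={5}∪out(7)={5}
  fail(10) 'db': from fail(1)=0 chase 'b': 0 ⇒ 7;  out=∅∪out(7)=∅
  fail(3) 'dce': from fail(2)=0 chase 'e': 0 ⇒ 0;  out=∅∪out(0)=∅
  fail(9) 'bbb': from fail(8)=7 chase 'b': 7 ⇒ 8;  out={2}∪out(8)={2,5}
  fail(11) 'dbd': from fail(10)=7 chase 'd': 7→0 ⇒ 1;  out={4}∪out(1)={3,4}
  fail(4) 'dcec': from fail(3)=0 chase 'c': 0 ⇒ 0;  out=∅∪out(0)=∅
  fail(5) 'dcecb': from fail(4)=0 chase 'b': 0 ⇒ 7;  out={0}∪out(7)={0}

Text stream:
[0] read 'd'  n0⇒n1  → match P3@[0:0]
[1] read 'd'  n1⇒n6  → match P1@[0:1],P3@[1:1]
[2] read 'd'  n6⇒n6 (via fail)  → match P1@[1:2],P3@[2:2]
[3] read 'd'  n6⇒n6 (via fail)  → match P1@[2:3],P3@[3:3]
[4] read 'b'  n6⇒n10 (via fail)
[5] read 'b'  n10⇒n8 (via fail)  → match P5@[4:5]
[6] read 'c'  n8⇒n0 (via fail)
[7] read 'c'  n0⇒n0
[8] read 'b'  n0⇒n7
[9] read 'b'  n7⇒n8  → match P5@[8:9]
[10] read 'b'  n8⇒n9  → match P2@[8:10],P5@[9:10]
[11] read 'b'  n9⇒n9 (via fail)  → match P2@[9:11],P5@[10:11]
[12] read 'b'  n9⇒n9 (via fail)  → match P2@[10:12],P5@[11:12]
[13] read 'd'  n9⇒n1 (via fail)  → match P3@[13:13]
[14] read 'b'  n1⇒n10
[15] read 'b'  n10⇒n8 (via fail)  → match P5@[14:15]
[16] read 'b'  n8⇒n9  → match P2@[14:16],P5@[15:16]
[17] read 'c'  n9⇒n0 (via fail)
[18] read 'a'  n0⇒n0
[19] read 'b'  n0⇒n7
[20] read 'd'  n7⇒n1 (via fail)  → match P3@[20:20]
[21] read 'b'  n1⇒n10
[22] read 'd'  n10⇒n11  → match P3@[22:22],P4@[20:22]
[23] read 'e'  n11⇒n0 (via fail)
[24] read 'c'  n0⇒n0
[25] read 'e'  n0⇒n0
[26] read 'b'  n0⇒n7
[27] read 'b'  n7⇒n8  → match P5@[26:27]
[28] read 'b'  n8⇒n9  → match P2@[26:28],P5@[27:28]
[29] read 'e'  n9⇒n0 (via fail)
[30] read 'd'  n0⇒n1  → match P3@[30:30]
[31] read 'b'  n1⇒n10
[32] read 'b'  n10⇒n8 (via fail)  → match P5@[31:32]
[33] read 'd'  n8⇒n1 (via fail)  → match P3@[33:33]
[34] read 'b'  n1⇒n10
[35] read 'd'  n10⇒n11  → match P3@[35:35],P4@[33:35]
[36] read 'd'  n11⇒n6 (via fail)  → match P1@[35:36],P3@[36:36]
[37] read 'c'  n6⇒n2 (via fail)
[38] read 'e'  n2⇒n3
[39] read 'c'  n3⇒n4
[40] read 'b'  n4⇒n5  → match P0@[36:40]
[41] read 'b'  n5⇒n8 (via fail)  → match P5@[40:41]
[42] read 'b'  n8⇒n9  → match P2@[40:42],P5@[41:42]
[43] read 'b'  n9⇒n9 (via fail)  → match P2@[41:43],P5@[42:43]
[44] read 'b'  n9⇒n9 (via fail)  → match P2@[42:44],P5@[43:44]
[45] read 'd'  n9⇒n1 (via fail)  → match P3@[45:45]
[46] read 'b'  n1⇒n10
[47] read 'd'  n10⇒n11  → match P3@[47:47],P4@[45:47]
[48] read 'd'  n11⇒n6 (via fail)  → match P1@[47:48],P3@[48:48]
[49] read 'b'  n6⇒n10 (via fail)
[50] read 'b'  n10⇒n8 (via fail)  → match P5@[49:50]
[51] read 'c'  n8⇒n0 (via fail)
[52] read 'b'  n0⇒n7
[53] read 'b'  n7⇒n8  → match P5@[52:53]
[54] read 'b'  n8⇒n9  → match P2@[52:54],P5@[53:54]
[55] read 'a'  n9⇒n0 (via fail)
[56] read 'b'  n0⇒n7
[57] read 'd'  n7⇒n1 (via fail)  → match P3@[57:57]
[58] read 'd'  n1⇒n6  → match P1@[57:58],P3@[58:58]
[59] read 'e'  n6⇒n0 (via fail)
[60] read 'c'  n0⇒n0
[61] read 'c'  n0⇒n0

Result: [[0,3],[1,1],[1,3],[2,1],[2,3],[3,1],[3,3],[5,5],[9,5],[10,2],[10,5],[11,2],[11,5],[12,2],[12,5],[13,3],[15,5],[16,2],[16,5],[20,3],[22,3],[22,4],[27,5],[28,2],[28,5],[30,3],[32,5],[33,3],[35,3],[35,4],[36,1],[36,3],[40,0],[41,5],[42,2],[42,5],[43,2],[43,5],[44,2],[44,5],[45,3],[47,3],[47,4],[48,1],[48,3],[50,5],[53,5],[54,2],[54,5],[57,3],[58,1],[58,3]]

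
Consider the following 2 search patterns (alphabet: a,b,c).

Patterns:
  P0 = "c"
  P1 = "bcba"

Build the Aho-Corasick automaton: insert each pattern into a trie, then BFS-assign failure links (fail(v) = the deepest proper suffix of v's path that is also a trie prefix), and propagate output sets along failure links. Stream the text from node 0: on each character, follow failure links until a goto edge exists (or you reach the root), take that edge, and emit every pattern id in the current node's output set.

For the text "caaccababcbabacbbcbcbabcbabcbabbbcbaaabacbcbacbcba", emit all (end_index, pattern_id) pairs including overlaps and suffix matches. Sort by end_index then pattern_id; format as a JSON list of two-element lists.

Build automaton:
Trie nodes:
  0='ε' goto b→2 c→1
  1='c' goto ·  [P0 ends]
  2='b' goto c→3
  3='bc' goto b→4
  4='bcb' goto a→5
  5='bcba' goto ·  [P1 ends]

BFS fail/out derivation:
  fail(1) 'c': from fail(0)=0 chase 'c': 0 ⇒ 0;  out={0}∪out(0)={0}
  fail(2) 'b': from fail(0)=0 chase 'b': 0 ⇒ 0;  out=∅∪out(0)=∅
  fail(3) 'bc': from fail(2)=0 chase 'c': 0 ⇒ 1;  out=∅∪out(1)={0}
  fail(4) 'bcb': from fail(3)=1 chase 'b': 1→0 ⇒ 2;  out=∅∪out(2)=∅
  fail(5) 'bcba': from fail(4)=2 chase 'a': 2→0 ⇒ 0;  out={1}∪out(0)={1}

Scan:
i=0 'c': node 0→1  ** P0@[0:0]
i=1 'a': node 1→0 (via fail)
i=2 'a': node 0→0
i=3 'c': node 0→1  ** P0@[3:3]
i=4 'c': node 1→1 (via fail)  ** P0@[4:4]
i=5 'a': node 1→0 (via fail)
i=6 'b': node 0→2
i=7 'a': node 2→0 (via fail)
i=8 'b': node 0→2
i=9 'c': node 2→3  ** P0@[9:9]
i=10 'b': node 3→4
i=11 'a': node 4→5  ** P1@[8:11]
i=12 'b': node 5→2 (via fail)
i=13 'a': node 2→0 (via fail)
i=14 'c': node 0→1  ** P0@[14:14]
i=15 'b': node 1→2 (via fail)
i=16 'b': node 2→2 (via fail)
i=17 'c': node 2→3  ** P0@[17:17]
i=18 'b': node 3→4
i=19 'c': node 4→3 (via fail)  ** P0@[19:19]
i=20 'b': node 3→4
i=21 'a': node 4→5  ** P1@[18:21]
i=22 'b': node 5→2 (via fail)
i=23 'c': node 2→3  ** P0@[23:23]
i=24 'b': node 3→4
i=25 'a': node 4→5  ** P1@[22:25]
i=26 'b': node 5→2 (via fail)
i=27 'c': node 2→3  ** P0@[27:27]
i=28 'b': node 3→4
i=29 'a': node 4→5  ** P1@[26:29]
i=30 'b': node 5→2 (via fail)
i=31 'b': node 2→2 (via fail)
i=32 'b': node 2→2 (via fail)
i=33 'c': node 2→3  ** P0@[33:33]
i=34 'b': node 3→4
i=35 'a': node 4→5  ** P1@[32:35]
i=36 'a': node 5→0 (via fail)
i=37 'a': node 0→0
i=38 'b': node 0→2
i=39 'a': node 2→0 (via fail)
i=40 'c': node 0→1  ** P0@[40:40]
i=41 'b': node 1→2 (via fail)
i=42 'c': node 2→3  ** P0@[42:42]
i=43 'b': node 3→4
i=44 'a': node 4→5  ** P1@[41:44]
i=45 'c': node 5→1 (via fail)  ** P0@[45:45]
i=46 'b': node 1→2 (via fail)
i=47 'c': node 2→3  ** P0@[47:47]
i=48 'b': node 3→4
i=49 'a': node 4→5  ** P1@[46:49]

All matches (sorted): [[0,0],[3,0],[4,0],[9,0],[11,1],[14,0],[17,0],[19,0],[21,1],[23,0],[25,1],[27,0],[29,1],[33,0],[35,1],[40,0],[42,0],[44,1],[45,0],[47,0],[49,1]]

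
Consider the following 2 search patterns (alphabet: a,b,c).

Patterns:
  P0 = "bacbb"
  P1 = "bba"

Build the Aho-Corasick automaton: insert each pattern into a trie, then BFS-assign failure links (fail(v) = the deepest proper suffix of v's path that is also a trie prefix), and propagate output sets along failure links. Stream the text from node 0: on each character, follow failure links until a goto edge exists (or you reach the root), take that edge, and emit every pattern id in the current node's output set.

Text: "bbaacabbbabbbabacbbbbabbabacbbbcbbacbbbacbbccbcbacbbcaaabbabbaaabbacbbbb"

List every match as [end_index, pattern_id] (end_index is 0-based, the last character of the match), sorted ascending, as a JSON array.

Build automaton:
Trie (insert patterns):
  0='ε' goto b→1
  1='b' goto a→2 b→6
  2='ba' goto c→3
  3='bac' goto b→4
  4='bacb' goto b→5
  5='bacbb' goto ·  [P0 ends]
  6='bb' goto a→7
  7='bba' goto ·  [P1 ends]

Failure links (BFS by depth):
  fail(1) 'b': from fail(0)=0 chase 'b': 0 ⇒ 0;  out=∅∪out(0)=∅
  fail(2) 'ba': from fail(1)=0 chase 'a': 0 ⇒ 0;  out=∅∪out(0)=∅
  fail(6) 'bb': from fail(1)=0 chase 'b': 0 ⇒ 1;  out=∅∪out(1)=∅
  fail(3) 'bac': from fail(2)=0 chase 'c': 0 ⇒ 0;  out=∅∪out(0)=∅
  fail(7) 'bba': from fail(6)=1 chase 'a': 1 ⇒ 2;  out={1}∪out(2)={1}
  fail(4) 'bacb': from fail(3)=0 chase 'b': 0 ⇒ 1;  out=∅∪out(1)=∅
  fail(5) 'bacbb': from fail(4)=1 chase 'b': 1 ⇒ 6;  out={0}∪out(6)={0}

Run:
i=0 'b': node 0→1
i=1 'b': node 1→6
i=2 'a': node 6→7  ** P1@[0:2]
i=3 'a': node 7→0 (fail-walked)
i=4 'c': node 0→0
i=5 'a': node 0→0
i=6 'b': node 0→1
i=7 'b': node 1→6
i=8 'b': node 6→6 (fail-walked)
i=9 'a': node 6→7  ** P1@[7:9]
i=10 'b': node 7→1 (fail-walked)
i=11 'b': node 1→6
i=12 'b': node 6→6 (fail-walked)
i=13 'a': node 6→7  ** P1@[11:13]
i=14 'b': node 7→1 (fail-walked)
i=15 'a': node 1→2
i=16 'c': node 2→3
i=17 'b': node 3→4
i=18 'b': node 4→5  ** P0@[14:18]
i=19 'b': node 5→6 (fail-walked)
i=20 'b': node 6→6 (fail-walked)
i=21 'a': node 6→7  ** P1@[19:21]
i=22 'b': node 7→1 (fail-walked)
i=23 'b': node 1→6
i=24 'a': node 6→7  ** P1@[22:24]
i=25 'b': node 7→1 (fail-walked)
i=26 'a': node 1→2
i=27 'c': node 2→3
i=28 'b': node 3→4
i=29 'b': node 4→5  ** P0@[25:29]
i=30 'b': node 5→6 (fail-walked)
i=31 'c': node 6→0 (fail-walked)
i=32 'b': node 0→1
i=33 'b': node 1→6
i=34 'a': node 6→7  ** P1@[32:34]
i=35 'c': node 7→3 (fail-walked)
i=36 'b': node 3→4
i=37 'b': node 4→5  ** P0@[33:37]
i=38 'b': node 5→6 (fail-walked)
i=39 'a': node 6→7  ** P1@[37:39]
i=40 'c': node 7→3 (fail-walked)
i=41 'b': node 3→4
i=42 'b': node 4→5  ** P0@[38:42]
i=43 'c': node 5→0 (fail-walked)
i=44 'c': node 0→0
i=45 'b': node 0→1
i=46 'c': node 1→0 (fail-walked)
i=47 'b': node 0→1
i=48 'a': node 1→2
i=49 'c': node 2→3
i=50 'b': node 3→4
i=51 'b': node 4→5  ** P0@[47:51]
i=52 'c': node 5→0 (fail-walked)
i=53 'a': node 0→0
i=54 'a': node 0→0
i=55 'a': node 0→0
i=56 'b': node 0→1
i=57 'b': node 1→6
i=58 'a': node 6→7  ** P1@[56:58]
i=59 'b': node 7→1 (fail-walked)
i=60 'b': node 1→6
i=61 'a': node 6→7  ** P1@[59:61]
i=62 'a': node 7→0 (fail-walked)
i=63 'a': node 0→0
i=64 'b': node 0→1
i=65 'b': node 1→6
i=66 'a': node 6→7  ** P1@[64:66]
i=67 'c': node 7→3 (fail-walked)
i=68 'b': node 3→4
i=69 'b': node 4→5  ** P0@[65:69]
i=70 'b': node 5→6 (fail-walked)
i=71 'b': node 6→6 (fail-walked)

Matches: [[2,1],[9,1],[13,1],[18,0],[21,1],[24,1],[29,0],[34,1],[37,0],[39,1],[42,0],[51,0],[58,1],[61,1],[66,1],[69,0]]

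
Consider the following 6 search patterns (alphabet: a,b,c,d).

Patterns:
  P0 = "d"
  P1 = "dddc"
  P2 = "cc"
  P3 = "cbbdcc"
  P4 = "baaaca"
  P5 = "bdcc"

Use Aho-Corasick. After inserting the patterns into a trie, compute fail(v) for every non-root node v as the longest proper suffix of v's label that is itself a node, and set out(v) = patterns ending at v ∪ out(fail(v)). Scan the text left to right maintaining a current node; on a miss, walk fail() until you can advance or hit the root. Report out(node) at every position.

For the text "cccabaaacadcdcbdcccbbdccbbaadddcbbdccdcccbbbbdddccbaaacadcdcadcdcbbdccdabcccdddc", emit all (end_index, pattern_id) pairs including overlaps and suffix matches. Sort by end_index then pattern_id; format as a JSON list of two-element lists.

Construct AC machine:
Trie (insert patterns):
  0='ε' goto b→12 c→5 d→1
  1='d' goto d→2  ←P0
  2='dd' goto d→3
  3='ddd' goto c→4
  4='dddc' goto ·  ←P1
  5='c' goto b→7 c→6
  6='cc' goto ·  ←P2
  7='cb' goto b→8
  8='cbb' goto d→9
  9='cbbd' goto c→10
  10='cbbdc' goto c→11
  11='cbbdcc' goto ·  ←P3
  12='b' goto a→13 d→18
  13='ba' goto a→14
  14='baa' goto a→15
  15='baaa' goto c→16
  16='baaac' goto a→17
  17='baaaca' goto ·  ←P4
  18='bd' goto c→19
  19='bdc' goto c→20
  20='bdcc' goto ·  ←P5

BFS fail/out derivation:
  fail(1) 'd': from fail(0)=0 chase 'd': 0 ⇒ 0;  out={0}∪out(0)={0}
  fail(5) 'c': from fail(0)=0 chase 'c': 0 ⇒ 0;  out=∅∪out(0)=∅
  fail(12) 'b': from fail(0)=0 chase 'b': 0 ⇒ 0;  out=∅∪out(0)=∅
  fail(2) 'dd': from fail(1)=0 chase 'd': 0 ⇒ 1;  out=∅∪out(1)={0}
  fail(6) 'cc': from fail(5)=0 chase 'c': 0 ⇒ 5;  out={2}∪out(5)={2}
  fail(7) 'cb': from fail(5)=0 chase 'b': 0 ⇒ 12;  out=∅∪out(12)=∅
  fail(13) 'ba': from fail(12)=0 chase 'a': 0 ⇒ 0;  out=∅∪out(0)=∅
  fail(18) 'bd': from fail(12)=0 chase 'd': 0 ⇒ 1;  out=∅∪out(1)={0}
  fail(3) 'ddd': from fail(2)=1 chase 'd': 1 ⇒ 2;  out=∅∪out(2)={0}
  fail(8) 'cbb': from fail(7)=12 chase 'b': 12→0 ⇒ 12;  out=∅∪out(12)=∅
  fail(14) 'baa': from fail(13)=0 chase 'a': 0 ⇒ 0;  out=∅∪out(0)=∅
  fail(19) 'bdc': from fail(18)=1 chase 'c': 1→0 ⇒ 5;  out=∅∪out(5)=∅
  fail(4) 'dddc': from fail(3)=2 chase 'c': 2→1→0 ⇒ 5;  out={1}∪out(5)={1}
  fail(9) 'cbbd': from fail(8)=12 chase 'd': 12 ⇒ 18;  out=∅∪out(18)={0}
  fail(15) 'baaa': from fail(14)=0 chase 'a': 0 ⇒ 0;  out=∅∪out(0)=∅
  fail(20) 'bdcc': from fail(19)=5 chase 'c': 5 ⇒ 6;  out={5}∪out(6)={2,5}
  fail(10) 'cbbdc': from fail(9)=18 chase 'c': 18 ⇒ 19;  out=∅∪out(19)=∅
  fail(16) 'baaac': from fail(15)=0 chase 'c': 0 ⇒ 5;  out=∅∪out(5)=∅
  fail(11) 'cbbdcc': from fail(10)=19 chase 'c': 19 ⇒ 20;  out={3}∪out(20)={2,3,5}
  fail(17) 'baaaca': from fail(16)=5 chase 'a': 5→0 ⇒ 0;  out={4}∪out(0)={4}

Text stream:
i=0 'c': node 0→5
i=1 'c': node 5→6  ** P2@[0:1]
i=2 'c': node 6→6 (fail-walked)  ** P2@[1:2]
i=3 'a': node 6→0 (fail-walked)
i=4 'b': node 0→12
i=5 'a': node 12→13
i=6 'a': node 13→14
i=7 'a': node 14→15
i=8 'c': node 15→16
i=9 'a': node 16→17  ** P4@[4:9]
i=10 'd': node 17→1 (fail-walked)  ** P0@[10:10]
i=11 'c': node 1→5 (fail-walked)
i=12 'd': node 5→1 (fail-walked)  ** P0@[12:12]
i=13 'c': node 1→5 (fail-walked)
i=14 'b': node 5→7
i=15 'd': node 7→18 (fail-walked)  ** P0@[15:15]
i=16 'c': node 18→19
i=17 'c': node 19→20  ** P2@[16:17],P5@[14:17]
i=18 'c': node 20→6 (fail-walked)  ** P2@[17:18]
i=19 'b': node 6→7 (fail-walked)
i=20 'b': node 7→8
i=21 'd': node 8→9  ** P0@[21:21]
i=22 'c': node 9→10
i=23 'c': node 10→11  ** P2@[22:23],P3@[18:23],P5@[20:23]
i=24 'b': node 11→7 (fail-walked)
i=25 'b': node 7→8
i=26 'a': node 8→13 (fail-walked)
i=27 'a': node 13→14
i=28 'd': node 14→1 (fail-walked)  ** P0@[28:28]
i=29 'd': node 1→2  ** P0@[29:29]
i=30 'd': node 2→3  ** P0@[30:30]
i=31 'c': node 3→4  ** P1@[28:31]
i=32 'b': node 4→7 (fail-walked)
i=33 'b': node 7→8
i=34 'd': node 8→9  ** P0@[34:34]
i=35 'c': node 9→10
i=36 'c': node 10→11  ** P2@[35:36],P3@[31:36],P5@[33:36]
i=37 'd': node 11→1 (fail-walked)  ** P0@[37:37]
i=38 'c': node 1→5 (fail-walked)
i=39 'c': node 5→6  ** P2@[38:39]
i=40 'c': node 6→6 (fail-walked)  ** P2@[39:40]
i=41 'b': node 6→7 (fail-walked)
i=42 'b': node 7→8
i=43 'b': node 8→12 (fail-walked)
i=44 'b': node 12→12 (fail-walked)
i=45 'd': node 12→18  ** P0@[45:45]
i=46 'd': node 18→2 (fail-walked)  ** P0@[46:46]
i=47 'd': node 2→3  ** P0@[47:47]
i=48 'c': node 3→4  ** P1@[45:48]
i=49 'c': node 4→6 (fail-walked)  ** P2@[48:49]
i=50 'b': node 6→7 (fail-walked)
i=51 'a': node 7→13 (fail-walked)
i=52 'a': node 13→14
i=53 'a': node 14→15
i=54 'c': node 15→16
i=55 'a': node 16→17  ** P4@[50:55]
i=56 'd': node 17→1 (fail-walked)  ** P0@[56:56]
i=57 'c': node 1→5 (fail-walked)
i=58 'd': node 5→1 (fail-walked)  ** P0@[58:58]
i=59 'c': node 1→5 (fail-walked)
i=60 'a': node 5→0 (fail-walked)
i=61 'd': node 0→1  ** P0@[61:61]
i=62 'c': node 1→5 (fail-walked)
i=63 'd': node 5→1 (fail-walked)  ** P0@[63:63]
i=64 'c': node 1→5 (fail-walked)
i=65 'b': node 5→7
i=66 'b': node 7→8
i=67 'd': node 8→9  ** P0@[67:67]
i=68 'c': node 9→10
i=69 'c': node 10→11  ** P2@[68:69],P3@[64:69],P5@[66:69]
i=70 'd': node 11→1 (fail-walked)  ** P0@[70:70]
i=71 'a': node 1→0 (fail-walked)
i=72 'b': node 0→12
i=73 'c': node 12→5 (fail-walked)
i=74 'c': node 5→6  ** P2@[73:74]
i=75 'c': node 6→6 (fail-walked)  ** P2@[74:75]
i=76 'd': node 6→1 (fail-walked)  ** P0@[76:76]
i=77 'd': node 1→2  ** P0@[77:77]
i=78 'd': node 2→3  ** P0@[78:78]
i=79 'c': node 3→4  ** P1@[76:79]

Matches: [[1,2],[2,2],[9,4],[10,0],[12,0],[15,0],[17,2],[17,5],[18,2],[21,0],[23,2],[23,3],[23,5],[28,0],[29,0],[30,0],[31,1],[34,0],[36,2],[36,3],[36,5],[37,0],[39,2],[40,2],[45,0],[46,0],[47,0],[48,1],[49,2],[55,4],[56,0],[58,0],[61,0],[63,0],[67,0],[69,2],[69,3],[69,5],[70,0],[74,2],[75,2],[76,0],[77,0],[78,0],[79,1]]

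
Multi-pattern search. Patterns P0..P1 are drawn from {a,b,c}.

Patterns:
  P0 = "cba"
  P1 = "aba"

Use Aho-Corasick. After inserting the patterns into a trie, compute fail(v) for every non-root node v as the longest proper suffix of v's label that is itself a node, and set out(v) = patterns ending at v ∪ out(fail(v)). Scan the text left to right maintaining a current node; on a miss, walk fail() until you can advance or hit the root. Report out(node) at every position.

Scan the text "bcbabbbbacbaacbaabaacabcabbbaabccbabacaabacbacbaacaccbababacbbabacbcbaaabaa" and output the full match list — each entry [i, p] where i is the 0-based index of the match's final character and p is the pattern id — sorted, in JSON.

Build:
Trie nodes:
  n0 'ε': a→4 c→1
  n1 'c': b→2
  n2 'cb': a→3
  n3 'cba': ·  ←P0
  n4 'a': b→5
  n5 'ab': a→6
  n6 'aba': ·  ←P1

BFS fail/out derivation:
  fail(1) 'c': from fail(0)=0 chase 'c': 0 ⇒ 0;  out=∅∪out(0)=∅
  fail(4) 'a': from fail(0)=0 chase 'a': 0 ⇒ 0;  out=∅∪out(0)=∅
  fail(2) 'cb': from fail(1)=0 chase 'b': 0 ⇒ 0;  out=∅∪out(0)=∅
  fail(5) 'ab': from fail(4)=0 chase 'b': 0 ⇒ 0;  out=∅∪out(0)=∅
  fail(3) 'cba': from fail(2)=0 chase 'a': 0 ⇒ 4;  out={0}∪out(4)={0}
  fail(6) 'aba': from fail(5)=0 chase 'a': 0 ⇒ 4;  out={1}∪out(4)={1}

Scan:
pos 0 'b': at 0
pos 1 'c': at 1
pos 2 'b': at 2
pos 3 'a': at 3  ** P0@[1:3]
pos 4 'b': at 5 ·f
pos 5 'b': at 0 ·f
pos 6 'b': at 0
pos 7 'b': at 0
pos 8 'a': at 4
pos 9 'c': at 1 ·f
pos 10 'b': at 2
pos 11 'a': at 3  ** P0@[9:11]
pos 12 'a': at 4 ·f
pos 13 'c': at 1 ·f
pos 14 'b': at 2
pos 15 'a': at 3  ** P0@[13:15]
pos 16 'a': at 4 ·f
pos 17 'b': at 5
pos 18 'a': at 6  ** P1@[16:18]
pos 19 'a': at 4 ·f
pos 20 'c': at 1 ·f
pos 21 'a': at 4 ·f
pos 22 'b': at 5
pos 23 'c': at 1 ·f
pos 24 'a': at 4 ·f
pos 25 'b': at 5
pos 26 'b': at 0 ·f
pos 27 'b': at 0
pos 28 'a': at 4
pos 29 'a': at 4 ·f
pos 30 'b': at 5
pos 31 'c': at 1 ·f
pos 32 'c': at 1 ·f
pos 33 'b': at 2
pos 34 'a': at 3  ** P0@[32:34]
pos 35 'b': at 5 ·f
pos 36 'a': at 6  ** P1@[34:36]
pos 37 'c': at 1 ·f
pos 38 'a': at 4 ·f
pos 39 'a': at 4 ·f
pos 40 'b': at 5
pos 41 'a': at 6  ** P1@[39:41]
pos 42 'c': at 1 ·f
pos 43 'b': at 2
pos 44 'a': at 3  ** P0@[42:44]
pos 45 'c': at 1 ·f
pos 46 'b': at 2
pos 47 'a': at 3  ** P0@[45:47]
pos 48 'a': at 4 ·f
pos 49 'c': at 1 ·f
pos 50 'a': at 4 ·f
pos 51 'c': at 1 ·f
pos 52 'c': at 1 ·f
pos 53 'b': at 2
pos 54 'a': at 3  ** P0@[52:54]
pos 55 'b': at 5 ·f
pos 56 'a': at 6  ** P1@[54:56]
pos 57 'b': at 5 ·f
pos 58 'a': at 6  ** P1@[56:58]
pos 59 'c': at 1 ·f
pos 60 'b': at 2
pos 61 'b': at 0 ·f
pos 62 'a': at 4
pos 63 'b': at 5
pos 64 'a': at 6  ** P1@[62:64]
pos 65 'c': at 1 ·f
pos 66 'b': at 2
pos 67 'c': at 1 ·f
pos 68 'b': at 2
pos 69 'a': at 3  ** P0@[67:69]
pos 70 'a': at 4 ·f
pos 71 'a': at 4 ·f
pos 72 'b': at 5
pos 73 'a': at 6  ** P1@[71:73]
pos 74 'a': at 4 ·f

Matches: [[3,0],[11,0],[15,0],[18,1],[34,0],[36,1],[41,1],[44,0],[47,0],[54,0],[56,1],[58,1],[64,1],[69,0],[73,1]]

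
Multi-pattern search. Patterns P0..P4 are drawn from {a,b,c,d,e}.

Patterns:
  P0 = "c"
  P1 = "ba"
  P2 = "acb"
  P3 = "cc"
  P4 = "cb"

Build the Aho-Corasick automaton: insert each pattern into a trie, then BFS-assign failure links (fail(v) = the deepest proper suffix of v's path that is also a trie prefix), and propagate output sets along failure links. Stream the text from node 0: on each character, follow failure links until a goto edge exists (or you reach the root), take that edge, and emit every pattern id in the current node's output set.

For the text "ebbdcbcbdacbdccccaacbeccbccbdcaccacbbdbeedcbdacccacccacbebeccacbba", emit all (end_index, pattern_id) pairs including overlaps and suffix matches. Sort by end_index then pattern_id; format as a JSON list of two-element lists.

Construct AC machine:
Trie (insert patterns):
  n0 'ε': a→4 b→2 c→1
  n1 'c': b→8 c→7  [P0 ends]
  n2 'b': a→3
  n3 'ba': ·  [P1 ends]
  n4 'a': c→5
  n5 'ac': b→6
  n6 'acb': ·  [P2 ends]
  n7 'cc': ·  [P3 ends]
  n8 'cb': ·  [P4 ends]

Failure links (BFS by depth):
  fail(1) 'c': from fail(0)=0 chase 'c': 0 ⇒ 0;  out={0}∪out(0)={0}
  fail(2) 'b': from fail(0)=0 chase 'b': 0 ⇒ 0;  out=∅∪out(0)=∅
  fail(4) 'a': from fail(0)=0 chase 'a': 0 ⇒ 0;  out=∅∪out(0)=∅
  fail(3) 'ba': from fail(2)=0 chase 'a': 0 ⇒ 4;  out={1}∪out(4)={1}
  fail(5) 'ac': from fail(4)=0 chase 'c': 0 ⇒ 1;  out=∅∪out(1)={0}
  fail(7) 'cc': from fail(1)=0 chase 'c': 0 ⇒ 1;  out={3}∪out(1)={0,3}
  fail(8) 'cb': from fail(1)=0 chase 'b': 0 ⇒ 2;  out={4}∪out(2)={4}
  fail(6) 'acb': from fail(5)=1 chase 'b': 1 ⇒ 8;  out={2}∪out(8)={2,4}

Text stream:
[0] read 'e'  n0⇒n0
[1] read 'b'  n0⇒n2
[2] read 'b'  n2⇒n2 (fail-walked)
[3] read 'd'  n2⇒n0 (fail-walked)
[4] read 'c'  n0⇒n1  ** P0@[4:4]
[5] read 'b'  n1⇒n8  ** P4@[4:5]
[6] read 'c'  n8⇒n1 (fail-walked)  ** P0@[6:6]
[7] read 'b'  n1⇒n8  ** P4@[6:7]
[8] read 'd'  n8⇒n0 (fail-walked)
[9] read 'a'  n0⇒n4
[10] read 'c'  n4⇒n5  ** P0@[10:10]
[11] read 'b'  n5⇒n6  ** P2@[9:11],P4@[10:11]
[12] read 'd'  n6⇒n0 (fail-walked)
[13] read 'c'  n0⇒n1  ** P0@[13:13]
[14] read 'c'  n1⇒n7  ** P0@[14:14],P3@[13:14]
[15] read 'c'  n7⇒n7 (fail-walked)  ** P0@[15:15],P3@[14:15]
[16] read 'c'  n7⇒n7 (fail-walked)  ** P0@[16:16],P3@[15:16]
[17] read 'a'  n7⇒n4 (fail-walked)
[18] read 'a'  n4⇒n4 (fail-walked)
[19] read 'c'  n4⇒n5  ** P0@[19:19]
[20] read 'b'  n5⇒n6  ** P2@[18:20],P4@[19:20]
[21] read 'e'  n6⇒n0 (fail-walked)
[22] read 'c'  n0⇒n1  ** P0@[22:22]
[23] read 'c'  n1⇒n7  ** P0@[23:23],P3@[22:23]
[24] read 'b'  n7⇒n8 (fail-walked)  ** P4@[23:24]
[25] read 'c'  n8⇒n1 (fail-walked)  ** P0@[25:25]
[26] read 'c'  n1⇒n7  ** P0@[26:26],P3@[25:26]
[27] read 'b'  n7⇒n8 (fail-walked)  ** P4@[26:27]
[28] read 'd'  n8⇒n0 (fail-walked)
[29] read 'c'  n0⇒n1  ** P0@[29:29]
[30] read 'a'  n1⇒n4 (fail-walked)
[31] read 'c'  n4⇒n5  ** P0@[31:31]
[32] read 'c'  n5⇒n7 (fail-walked)  ** P0@[32:32],P3@[31:32]
[33] read 'a'  n7⇒n4 (fail-walked)
[34] read 'c'  n4⇒n5  ** P0@[34:34]
[35] read 'b'  n5⇒n6  ** P2@[33:35],P4@[34:35]
[36] read 'b'  n6⇒n2 (fail-walked)
[37] read 'd'  n2⇒n0 (fail-walked)
[38] read 'b'  n0⇒n2
[39] read 'e'  n2⇒n0 (fail-walked)
[40] read 'e'  n0⇒n0
[41] read 'd'  n0⇒n0
[42] read 'c'  n0⇒n1  ** P0@[42:42]
[43] read 'b'  n1⇒n8  ** P4@[42:43]
[44] read 'd'  n8⇒n0 (fail-walked)
[45] read 'a'  n0⇒n4
[46] read 'c'  n4⇒n5  ** P0@[46:46]
[47] read 'c'  n5⇒n7 (fail-walked)  ** P0@[47:47],P3@[46:47]
[48] read 'c'  n7⇒n7 (fail-walked)  ** P0@[48:48],P3@[47:48]
[49] read 'a'  n7⇒n4 (fail-walked)
[50] read 'c'  n4⇒n5  ** P0@[50:50]
[51] read 'c'  n5⇒n7 (fail-walked)  ** P0@[51:51],P3@[50:51]
[52] read 'c'  n7⇒n7 (fail-walked)  ** P0@[52:52],P3@[51:52]
[53] read 'a'  n7⇒n4 (fail-walked)
[54] read 'c'  n4⇒n5  ** P0@[54:54]
[55] read 'b'  n5⇒n6  ** P2@[53:55],P4@[54:55]
[56] read 'e'  n6⇒n0 (fail-walked)
[57] read 'b'  n0⇒n2
[58] read 'e'  n2⇒n0 (fail-walked)
[59] read 'c'  n0⇒n1  ** P0@[59:59]
[60] read 'c'  n1⇒n7  ** P0@[60:60],P3@[59:60]
[61] read 'a'  n7⇒n4 (fail-walked)
[62] read 'c'  n4⇒n5  ** P0@[62:62]
[63] read 'b'  n5⇒n6  ** P2@[61:63],P4@[62:63]
[64] read 'b'  n6⇒n2 (fail-walked)
[65] read 'a'  n2⇒n3  ** P1@[64:65]

All matches (sorted): [[4,0],[5,4],[6,0],[7,4],[10,0],[11,2],[11,4],[13,0],[14,0],[14,3],[15,0],[15,3],[16,0],[16,3],[19,0],[20,2],[20,4],[22,0],[23,0],[23,3],[24,4],[25,0],[26,0],[26,3],[27,4],[29,0],[31,0],[32,0],[32,3],[34,0],[35,2],[35,4],[42,0],[43,4],[46,0],[47,0],[47,3],[48,0],[48,3],[50,0],[51,0],[51,3],[52,0],[52,3],[54,0],[55,2],[55,4],[59,0],[60,0],[60,3],[62,0],[63,2],[63,4],[65,1]]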